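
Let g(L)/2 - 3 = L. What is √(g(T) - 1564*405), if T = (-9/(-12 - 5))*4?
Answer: I*√183055422/17 ≈ 795.87*I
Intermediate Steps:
T = 36/17 (T = (-9/(-17))*4 = -1/17*(-9)*4 = (9/17)*4 = 36/17 ≈ 2.1176)
g(L) = 6 + 2*L
√(g(T) - 1564*405) = √((6 + 2*(36/17)) - 1564*405) = √((6 + 72/17) - 633420) = √(174/17 - 633420) = √(-10767966/17) = I*√183055422/17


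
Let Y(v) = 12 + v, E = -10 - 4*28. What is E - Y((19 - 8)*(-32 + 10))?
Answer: 108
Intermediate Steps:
E = -122 (E = -10 - 112 = -122)
E - Y((19 - 8)*(-32 + 10)) = -122 - (12 + (19 - 8)*(-32 + 10)) = -122 - (12 + 11*(-22)) = -122 - (12 - 242) = -122 - 1*(-230) = -122 + 230 = 108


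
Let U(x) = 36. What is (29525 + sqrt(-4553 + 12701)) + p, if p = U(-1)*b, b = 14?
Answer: 30029 + 2*sqrt(2037) ≈ 30119.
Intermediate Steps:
p = 504 (p = 36*14 = 504)
(29525 + sqrt(-4553 + 12701)) + p = (29525 + sqrt(-4553 + 12701)) + 504 = (29525 + sqrt(8148)) + 504 = (29525 + 2*sqrt(2037)) + 504 = 30029 + 2*sqrt(2037)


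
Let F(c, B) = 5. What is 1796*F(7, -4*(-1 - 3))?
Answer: 8980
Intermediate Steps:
1796*F(7, -4*(-1 - 3)) = 1796*5 = 8980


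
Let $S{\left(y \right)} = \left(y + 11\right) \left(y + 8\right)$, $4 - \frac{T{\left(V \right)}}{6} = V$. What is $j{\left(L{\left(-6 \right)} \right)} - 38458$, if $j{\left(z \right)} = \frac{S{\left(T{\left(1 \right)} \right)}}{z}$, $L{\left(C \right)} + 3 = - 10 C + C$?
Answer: $- \frac{1960604}{51} \approx -38443.0$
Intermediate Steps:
$T{\left(V \right)} = 24 - 6 V$
$L{\left(C \right)} = -3 - 9 C$ ($L{\left(C \right)} = -3 + \left(- 10 C + C\right) = -3 - 9 C$)
$S{\left(y \right)} = \left(8 + y\right) \left(11 + y\right)$ ($S{\left(y \right)} = \left(11 + y\right) \left(8 + y\right) = \left(8 + y\right) \left(11 + y\right)$)
$j{\left(z \right)} = \frac{754}{z}$ ($j{\left(z \right)} = \frac{88 + \left(24 - 6\right)^{2} + 19 \left(24 - 6\right)}{z} = \frac{88 + 18^{2} + 19 \cdot 18}{z} = \frac{88 + 324 + 342}{z} = \frac{754}{z}$)
$j{\left(L{\left(-6 \right)} \right)} - 38458 = \frac{754}{-3 - -54} - 38458 = \frac{754}{-3 + 54} - 38458 = \frac{754}{51} - 38458 = - \frac{1960604}{51}$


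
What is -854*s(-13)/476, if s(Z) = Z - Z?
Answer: 0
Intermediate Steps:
s(Z) = 0
-854*s(-13)/476 = -0/476 = -854*0 = 0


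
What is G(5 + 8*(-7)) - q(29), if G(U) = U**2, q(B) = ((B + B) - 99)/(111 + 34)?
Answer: 377186/145 ≈ 2601.3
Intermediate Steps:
q(B) = -99/145 + 2*B/145 (q(B) = (2*B - 99)/145 = (-99 + 2*B)*(1/145) = -99/145 + 2*B/145)
G(5 + 8*(-7)) - q(29) = (5 + 8*(-7))**2 - (-99/145 + (2/145)*29) = (5 - 56)**2 - (-99/145 + 2/5) = (-51)**2 - 1*(-41/145) = 2601 + 41/145 = 377186/145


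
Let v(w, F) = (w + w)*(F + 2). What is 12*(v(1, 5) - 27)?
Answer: -156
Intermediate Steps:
v(w, F) = 2*w*(2 + F) (v(w, F) = (2*w)*(2 + F) = 2*w*(2 + F))
12*(v(1, 5) - 27) = 12*(2*1*(2 + 5) - 27) = 12*(2*1*7 - 27) = 12*(14 - 27) = 12*(-13) = -156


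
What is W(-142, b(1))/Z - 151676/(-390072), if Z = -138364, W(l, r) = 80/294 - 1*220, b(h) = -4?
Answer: 64533636271/165289011762 ≈ 0.39043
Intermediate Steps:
W(l, r) = -32300/147 (W(l, r) = 80*(1/294) - 220 = 40/147 - 220 = -32300/147)
W(-142, b(1))/Z - 151676/(-390072) = -32300/147/(-138364) - 151676/(-390072) = -32300/147*(-1/138364) - 151676*(-1/390072) = 8075/5084877 + 37919/97518 = 64533636271/165289011762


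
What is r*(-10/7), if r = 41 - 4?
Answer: -370/7 ≈ -52.857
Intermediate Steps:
r = 37
r*(-10/7) = 37*(-10/7) = -370/7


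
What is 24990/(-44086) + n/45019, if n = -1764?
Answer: -85913751/141764831 ≈ -0.60603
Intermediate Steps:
24990/(-44086) + n/45019 = 24990/(-44086) - 1764/45019 = 24990*(-1/44086) - 1764*1/45019 = -1785/3149 - 1764/45019 = -85913751/141764831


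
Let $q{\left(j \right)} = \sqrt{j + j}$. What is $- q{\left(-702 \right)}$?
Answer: $- 6 i \sqrt{39} \approx - 37.47 i$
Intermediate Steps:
$q{\left(j \right)} = \sqrt{2} \sqrt{j}$ ($q{\left(j \right)} = \sqrt{2 j} = \sqrt{2} \sqrt{j}$)
$- q{\left(-702 \right)} = - \sqrt{2} \sqrt{-702} = - \sqrt{2} \cdot 3 i \sqrt{78} = - 6 i \sqrt{39}$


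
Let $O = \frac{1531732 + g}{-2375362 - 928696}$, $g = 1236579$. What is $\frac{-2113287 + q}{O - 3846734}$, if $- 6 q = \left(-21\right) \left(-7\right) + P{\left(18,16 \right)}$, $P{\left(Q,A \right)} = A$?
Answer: $\frac{20947537736665}{38129505044649} \approx 0.54938$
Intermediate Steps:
$O = - \frac{2768311}{3304058}$ ($O = \frac{1531732 + 1236579}{-2375362 - 928696} = \frac{2768311}{-3304058} = 2768311 \left(- \frac{1}{3304058}\right) = - \frac{2768311}{3304058} \approx -0.83785$)
$q = - \frac{163}{6}$ ($q = - \frac{\left(-21\right) \left(-7\right) + 16}{6} = - \frac{147 + 16}{6} = \left(- \frac{1}{6}\right) 163 = - \frac{163}{6} \approx -27.167$)
$\frac{-2113287 + q}{O - 3846734} = \frac{-2113287 - \frac{163}{6}}{- \frac{2768311}{3304058} - 3846734} = - \frac{12679885}{6 \left(- \frac{12709835014883}{3304058}\right)} = \left(- \frac{12679885}{6}\right) \left(- \frac{3304058}{12709835014883}\right) = \frac{20947537736665}{38129505044649}$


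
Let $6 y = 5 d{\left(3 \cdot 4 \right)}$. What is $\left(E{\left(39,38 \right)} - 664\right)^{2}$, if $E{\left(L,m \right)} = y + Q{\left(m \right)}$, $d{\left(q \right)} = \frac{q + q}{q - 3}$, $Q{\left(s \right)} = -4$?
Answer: $\frac{35904064}{81} \approx 4.4326 \cdot 10^{5}$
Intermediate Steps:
$d{\left(q \right)} = \frac{2 q}{-3 + q}$
$y = \frac{20}{9}$ ($y = \frac{5 \frac{2 \cdot 3 \cdot 4}{-3 + 3 \cdot 4}}{6} = \frac{5 \cdot 2 \cdot 12 \frac{1}{-3 + 12}}{6} = \frac{5 \cdot 2 \cdot 12 \cdot \frac{1}{9}}{6} = \frac{5 \cdot \frac{8}{3}}{6} = \frac{1}{6} \cdot \frac{40}{3} = \frac{20}{9} \approx 2.2222$)
$E{\left(L,m \right)} = - \frac{16}{9}$ ($E{\left(L,m \right)} = \frac{20}{9} - 4 = - \frac{16}{9}$)
$\left(E{\left(39,38 \right)} - 664\right)^{2} = \left(- \frac{16}{9} - 664\right)^{2} = \left(- \frac{5992}{9}\right)^{2} = \frac{35904064}{81}$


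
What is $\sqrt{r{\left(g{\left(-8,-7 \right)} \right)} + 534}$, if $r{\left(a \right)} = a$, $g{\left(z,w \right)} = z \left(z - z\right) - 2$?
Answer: $2 \sqrt{133} \approx 23.065$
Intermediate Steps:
$g{\left(z,w \right)} = -2$ ($g{\left(z,w \right)} = z 0 - 2 = 0 - 2 = -2$)
$\sqrt{r{\left(g{\left(-8,-7 \right)} \right)} + 534} = \sqrt{-2 + 534} = \sqrt{532} = 2 \sqrt{133}$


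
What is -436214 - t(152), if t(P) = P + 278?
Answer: -436644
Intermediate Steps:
t(P) = 278 + P
-436214 - t(152) = -436214 - (278 + 152) = -436214 - 1*430 = -436214 - 430 = -436644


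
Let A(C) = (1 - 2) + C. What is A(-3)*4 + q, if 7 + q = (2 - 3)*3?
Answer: -26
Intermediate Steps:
q = -10 (q = -7 + (2 - 3)*3 = -7 - 1*3 = -7 - 3 = -10)
A(C) = -1 + C
A(-3)*4 + q = (-1 - 3)*4 - 10 = -4*4 - 10 = -16 - 10 = -26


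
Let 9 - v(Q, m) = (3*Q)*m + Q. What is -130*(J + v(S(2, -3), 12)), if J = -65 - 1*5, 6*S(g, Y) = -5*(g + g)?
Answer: -24310/3 ≈ -8103.3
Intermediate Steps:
S(g, Y) = -5*g/3 (S(g, Y) = (-5*(g + g))/6 = (-10*g)/6 = -5*g/3)
J = -70 (J = -65 - 5 = -70)
v(Q, m) = 9 - Q - 3*Q*m (v(Q, m) = 9 - ((3*Q)*m + Q) = 9 - (3*Q*m + Q) = 9 - (Q + 3*Q*m) = 9 + (-Q - 3*Q*m) = 9 - Q - 3*Q*m)
-130*(J + v(S(2, -3), 12)) = -130*(-70 + (9 - (-5)*2/3 - 3*(-5/3*2)*12)) = -130*(-70 + (9 - 1*(-10/3) - 3*(-10/3)*12)) = -130*(-70 + (9 + 10/3 + 120)) = -130*(-70 + 397/3) = -130*187/3 = -24310/3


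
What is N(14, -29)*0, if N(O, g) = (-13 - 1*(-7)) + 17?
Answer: 0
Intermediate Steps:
N(O, g) = 11 (N(O, g) = (-13 + 7) + 17 = -6 + 17 = 11)
N(14, -29)*0 = 11*0 = 0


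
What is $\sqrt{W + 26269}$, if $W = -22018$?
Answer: $\sqrt{4251} \approx 65.2$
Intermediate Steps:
$\sqrt{W + 26269} = \sqrt{-22018 + 26269} = \sqrt{4251}$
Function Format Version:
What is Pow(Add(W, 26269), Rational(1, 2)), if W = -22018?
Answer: Pow(4251, Rational(1, 2)) ≈ 65.200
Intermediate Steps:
Pow(Add(W, 26269), Rational(1, 2)) = Pow(Add(-22018, 26269), Rational(1, 2)) = Pow(4251, Rational(1, 2))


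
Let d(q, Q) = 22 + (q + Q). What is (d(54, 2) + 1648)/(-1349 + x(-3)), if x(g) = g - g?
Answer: -1726/1349 ≈ -1.2795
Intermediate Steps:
d(q, Q) = 22 + Q + q (d(q, Q) = 22 + (Q + q) = 22 + Q + q)
x(g) = 0
(d(54, 2) + 1648)/(-1349 + x(-3)) = ((22 + 2 + 54) + 1648)/(-1349 + 0) = (78 + 1648)/(-1349) = 1726*(-1/1349) = -1726/1349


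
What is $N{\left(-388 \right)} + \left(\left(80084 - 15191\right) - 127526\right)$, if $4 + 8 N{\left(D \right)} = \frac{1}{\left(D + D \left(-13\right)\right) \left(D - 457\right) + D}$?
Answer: $- \frac{1971556268145}{31477664} \approx -62634.0$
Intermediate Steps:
$N{\left(D \right)} = - \frac{1}{2} + \frac{1}{8 \left(D - 12 D \left(-457 + D\right)\right)}$ ($N{\left(D \right)} = - \frac{1}{2} + \frac{1}{8 \left(\left(D + D \left(-13\right)\right) \left(D - 457\right) + D\right)} = - \frac{1}{2} + \frac{1}{8 \left(\left(D - 13 D\right) \left(-457 + D\right) + D\right)} = - \frac{1}{2} + \frac{1}{8 \left(- 12 D \left(-457 + D\right) + D\right)} = - \frac{1}{2} + \frac{1}{8 \left(D - 12 D \left(-457 + D\right)\right)}$)
$N{\left(-388 \right)} + \left(\left(80084 - 15191\right) - 127526\right) = \frac{-1 - 48 \left(-388\right)^{2} + 21940 \left(-388\right)}{8 \left(-388\right) \left(-5485 + 12 \left(-388\right)\right)} + \left(\left(80084 - 15191\right) - 127526\right) = \frac{1}{8} \left(- \frac{1}{388}\right) \frac{1}{-5485 - 4656} \left(-1 - 7226112 - 8512720\right) + \left(64893 - 127526\right) = \frac{1}{8} \left(- \frac{1}{388}\right) \frac{1}{-10141} \left(-1 - 7226112 - 8512720\right) - 62633 = \frac{1}{8} \left(- \frac{1}{388}\right) \left(- \frac{1}{10141}\right) \left(-15738833\right) - 62633 = - \frac{15738833}{31477664} - 62633 = - \frac{1971556268145}{31477664}$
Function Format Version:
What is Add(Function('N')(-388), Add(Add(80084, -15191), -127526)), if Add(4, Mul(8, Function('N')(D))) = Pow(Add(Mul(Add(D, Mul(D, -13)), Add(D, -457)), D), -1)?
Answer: Rational(-1971556268145, 31477664) ≈ -62634.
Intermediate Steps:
Function('N')(D) = Add(Rational(-1, 2), Mul(Rational(1, 8), Pow(Add(D, Mul(-12, D, Add(-457, D))), -1))) (Function('N')(D) = Add(Rational(-1, 2), Mul(Rational(1, 8), Pow(Add(Mul(Add(D, Mul(D, -13)), Add(D, -457)), D), -1))) = Add(Rational(-1, 2), Mul(Rational(1, 8), Pow(Add(Mul(Add(D, Mul(-13, D)), Add(-457, D)), D), -1))) = Add(Rational(-1, 2), Mul(Rational(1, 8), Pow(Add(Mul(Mul(-12, D), Add(-457, D)), D), -1))) = Add(Rational(-1, 2), Mul(Rational(1, 8), Pow(Add(Mul(-12, D, Add(-457, D)), D), -1))) = Add(Rational(-1, 2), Mul(Rational(1, 8), Pow(Add(D, Mul(-12, D, Add(-457, D))), -1))))
Add(Function('N')(-388), Add(Add(80084, -15191), -127526)) = Add(Mul(Rational(1, 8), Pow(-388, -1), Pow(Add(-5485, Mul(12, -388)), -1), Add(-1, Mul(-48, Pow(-388, 2)), Mul(21940, -388))), Add(Add(80084, -15191), -127526)) = Add(Mul(Rational(1, 8), Rational(-1, 388), Pow(Add(-5485, -4656), -1), Add(-1, Mul(-48, 150544), -8512720)), Add(64893, -127526)) = Add(Mul(Rational(1, 8), Rational(-1, 388), Pow(-10141, -1), Add(-1, -7226112, -8512720)), -62633) = Add(Mul(Rational(1, 8), Rational(-1, 388), Rational(-1, 10141), -15738833), -62633) = Add(Rational(-15738833, 31477664), -62633) = Rational(-1971556268145, 31477664)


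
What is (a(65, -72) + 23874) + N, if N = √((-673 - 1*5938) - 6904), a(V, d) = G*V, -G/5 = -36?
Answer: 35574 + I*√13515 ≈ 35574.0 + 116.25*I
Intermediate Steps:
G = 180 (G = -5*(-36) = 180)
a(V, d) = 180*V
N = I*√13515 (N = √((-673 - 5938) - 6904) = √(-6611 - 6904) = √(-13515) = I*√13515 ≈ 116.25*I)
(a(65, -72) + 23874) + N = (180*65 + 23874) + I*√13515 = (11700 + 23874) + I*√13515 = 35574 + I*√13515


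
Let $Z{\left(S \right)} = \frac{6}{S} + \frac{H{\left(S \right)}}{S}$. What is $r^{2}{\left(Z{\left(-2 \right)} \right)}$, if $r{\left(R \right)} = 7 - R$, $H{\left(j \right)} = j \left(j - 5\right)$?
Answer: $289$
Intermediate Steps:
$H{\left(j \right)} = j \left(-5 + j\right)$
$Z{\left(S \right)} = -5 + S + \frac{6}{S}$ ($Z{\left(S \right)} = \frac{6}{S} + \frac{S \left(-5 + S\right)}{S} = \frac{6}{S} + \left(-5 + S\right) = -5 + S + \frac{6}{S}$)
$r^{2}{\left(Z{\left(-2 \right)} \right)} = \left(7 - \left(-5 - 2 + \frac{6}{-2}\right)\right)^{2} = \left(7 - \left(-5 - 2 + 6 \left(- \frac{1}{2}\right)\right)\right)^{2} = \left(7 - \left(-5 - 2 - 3\right)\right)^{2} = \left(7 - -10\right)^{2} = \left(7 + 10\right)^{2} = 17^{2} = 289$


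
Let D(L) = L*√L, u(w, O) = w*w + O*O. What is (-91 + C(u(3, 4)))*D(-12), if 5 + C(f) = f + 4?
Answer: 1608*I*√3 ≈ 2785.1*I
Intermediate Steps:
u(w, O) = O² + w² (u(w, O) = w² + O² = O² + w²)
C(f) = -1 + f (C(f) = -5 + (f + 4) = -5 + (4 + f) = -1 + f)
D(L) = L^(3/2)
(-91 + C(u(3, 4)))*D(-12) = (-91 + (-1 + (4² + 3²)))*(-12)^(3/2) = (-91 + (-1 + (16 + 9)))*(-24*I*√3) = (-91 + (-1 + 25))*(-24*I*√3) = (-91 + 24)*(-24*I*√3) = -(-1608)*I*√3 = 1608*I*√3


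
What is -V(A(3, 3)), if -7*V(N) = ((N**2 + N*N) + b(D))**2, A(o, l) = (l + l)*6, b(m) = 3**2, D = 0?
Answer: 6765201/7 ≈ 9.6646e+5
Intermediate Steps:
b(m) = 9
A(o, l) = 12*l (A(o, l) = (2*l)*6 = 12*l)
V(N) = -(9 + 2*N**2)**2/7 (V(N) = -((N**2 + N*N) + 9)**2/7 = -((N**2 + N**2) + 9)**2/7 = -(2*N**2 + 9)**2/7 = -(9 + 2*N**2)**2/7)
-V(A(3, 3)) = -(-1)*(9 + 2*(12*3)**2)**2/7 = -(-1)*(9 + 2*36**2)**2/7 = -(-1)*(9 + 2*1296)**2/7 = -(-1)*(9 + 2592)**2/7 = -(-1)*2601**2/7 = -(-1)*6765201/7 = -1*(-6765201/7) = 6765201/7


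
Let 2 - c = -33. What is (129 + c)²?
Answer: 26896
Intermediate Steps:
c = 35 (c = 2 - 1*(-33) = 2 + 33 = 35)
(129 + c)² = (129 + 35)² = 164² = 26896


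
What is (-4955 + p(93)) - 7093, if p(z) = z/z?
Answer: -12047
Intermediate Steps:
p(z) = 1
(-4955 + p(93)) - 7093 = (-4955 + 1) - 7093 = -4954 - 7093 = -12047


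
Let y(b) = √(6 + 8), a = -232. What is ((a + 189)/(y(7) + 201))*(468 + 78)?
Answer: -4719078/40387 + 23478*√14/40387 ≈ -114.67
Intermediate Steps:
y(b) = √14
((a + 189)/(y(7) + 201))*(468 + 78) = ((-232 + 189)/(√14 + 201))*(468 + 78) = -43/(201 + √14)*546 = -23478/(201 + √14)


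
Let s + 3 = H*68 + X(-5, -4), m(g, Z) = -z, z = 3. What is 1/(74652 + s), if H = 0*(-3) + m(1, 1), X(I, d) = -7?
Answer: 1/74438 ≈ 1.3434e-5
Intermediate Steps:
m(g, Z) = -3 (m(g, Z) = -1*3 = -3)
H = -3 (H = 0*(-3) - 3 = 0 - 3 = -3)
s = -214 (s = -3 + (-3*68 - 7) = -3 + (-204 - 7) = -3 - 211 = -214)
1/(74652 + s) = 1/(74652 - 214) = 1/74438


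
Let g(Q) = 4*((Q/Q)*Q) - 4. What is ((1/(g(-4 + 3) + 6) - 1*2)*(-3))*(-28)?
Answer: -210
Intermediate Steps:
g(Q) = -4 + 4*Q (g(Q) = 4*(1*Q) - 4 = 4*Q - 4 = -4 + 4*Q)
((1/(g(-4 + 3) + 6) - 1*2)*(-3))*(-28) = ((1/((-4 + 4*(-4 + 3)) + 6) - 1*2)*(-3))*(-28) = ((1/((-4 + 4*(-1)) + 6) - 2)*(-3))*(-28) = ((1/((-4 - 4) + 6) - 2)*(-3))*(-28) = ((1/(-8 + 6) - 2)*(-3))*(-28) = ((1/(-2) - 2)*(-3))*(-28) = ((-1/2 - 2)*(-3))*(-28) = -5/2*(-3)*(-28) = (15/2)*(-28) = -210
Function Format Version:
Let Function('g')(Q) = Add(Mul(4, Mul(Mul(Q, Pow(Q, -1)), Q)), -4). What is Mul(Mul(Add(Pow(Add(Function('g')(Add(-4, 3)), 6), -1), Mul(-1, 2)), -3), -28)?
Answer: -210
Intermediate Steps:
Function('g')(Q) = Add(-4, Mul(4, Q)) (Function('g')(Q) = Add(Mul(4, Mul(1, Q)), -4) = Add(Mul(4, Q), -4) = Add(-4, Mul(4, Q)))
Mul(Mul(Add(Pow(Add(Function('g')(Add(-4, 3)), 6), -1), Mul(-1, 2)), -3), -28) = Mul(Mul(Add(Pow(Add(Add(-4, Mul(4, Add(-4, 3))), 6), -1), Mul(-1, 2)), -3), -28) = Mul(Mul(Add(Pow(Add(Add(-4, Mul(4, -1)), 6), -1), -2), -3), -28) = Mul(Mul(Add(Pow(Add(Add(-4, -4), 6), -1), -2), -3), -28) = Mul(Mul(Add(Pow(Add(-8, 6), -1), -2), -3), -28) = Mul(Mul(Add(Pow(-2, -1), -2), -3), -28) = Mul(Mul(Add(Rational(-1, 2), -2), -3), -28) = Mul(Mul(Rational(-5, 2), -3), -28) = Mul(Rational(15, 2), -28) = -210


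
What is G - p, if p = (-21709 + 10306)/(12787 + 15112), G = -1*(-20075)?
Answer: 560083828/27899 ≈ 20075.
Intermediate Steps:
G = 20075
p = -11403/27899 ≈ -0.40872
G - p = 20075 - 1*(-11403/27899) = 20075 + 11403/27899 = 560083828/27899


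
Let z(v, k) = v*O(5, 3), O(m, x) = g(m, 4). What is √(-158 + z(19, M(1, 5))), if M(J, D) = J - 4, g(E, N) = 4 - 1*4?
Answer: I*√158 ≈ 12.57*I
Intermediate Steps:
g(E, N) = 0 (g(E, N) = 4 - 4 = 0)
M(J, D) = -4 + J
O(m, x) = 0
z(v, k) = 0 (z(v, k) = v*0 = 0)
√(-158 + z(19, M(1, 5))) = √(-158 + 0) = √(-158) = I*√158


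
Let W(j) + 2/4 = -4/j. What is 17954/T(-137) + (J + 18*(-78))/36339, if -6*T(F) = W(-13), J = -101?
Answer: 101779135811/181695 ≈ 5.6017e+5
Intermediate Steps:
W(j) = -½ - 4/j
T(F) = 5/156 (T(F) = -(-8 - 1*(-13))/(12*(-13)) = -(-1)*(-8 + 13)/(12*13) = -(-1)*5/(12*13) = -⅙*(-5/26) = 5/156)
17954/T(-137) + (J + 18*(-78))/36339 = 17954/(5/156) + (-101 + 18*(-78))/36339 = 17954*(156/5) + (-101 - 1404)*(1/36339) = 2800824/5 - 1505*1/36339 = 2800824/5 - 1505/36339 = 101779135811/181695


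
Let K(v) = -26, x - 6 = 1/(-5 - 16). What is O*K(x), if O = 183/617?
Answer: -4758/617 ≈ -7.7115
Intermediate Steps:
x = 125/21 (x = 6 + 1/(-5 - 16) = 6 + 1/(-21) = 6 - 1/21 = 125/21 ≈ 5.9524)
O = 183/617 (O = 183*(1/617) = 183/617 ≈ 0.29660)
O*K(x) = (183/617)*(-26) = -4758/617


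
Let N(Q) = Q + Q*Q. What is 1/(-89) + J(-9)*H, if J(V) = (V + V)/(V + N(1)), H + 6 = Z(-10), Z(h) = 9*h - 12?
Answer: -173023/623 ≈ -277.73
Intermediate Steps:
Z(h) = -12 + 9*h
H = -108 (H = -6 + (-12 + 9*(-10)) = -6 + (-12 - 90) = -6 - 102 = -108)
N(Q) = Q + Q**2
J(V) = 2*V/(2 + V) (J(V) = (V + V)/(V + 1*(1 + 1)) = (2*V)/(V + 1*2) = (2*V)/(V + 2) = (2*V)/(2 + V) = 2*V/(2 + V))
1/(-89) + J(-9)*H = 1/(-89) + (2*(-9)/(2 - 9))*(-108) = -1/89 + (2*(-9)/(-7))*(-108) = -1/89 + (2*(-9)*(-1/7))*(-108) = -1/89 + (18/7)*(-108) = -1/89 - 1944/7 = -173023/623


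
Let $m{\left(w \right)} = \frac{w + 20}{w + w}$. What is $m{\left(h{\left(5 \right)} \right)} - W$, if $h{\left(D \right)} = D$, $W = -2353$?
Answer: $\frac{4711}{2} \approx 2355.5$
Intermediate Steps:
$m{\left(w \right)} = \frac{20 + w}{2 w}$
$m{\left(h{\left(5 \right)} \right)} - W = \frac{20 + 5}{2 \cdot 5} - -2353 = \frac{1}{2} \cdot \frac{1}{5} \cdot 25 + 2353 = \frac{5}{2} + 2353 = \frac{4711}{2}$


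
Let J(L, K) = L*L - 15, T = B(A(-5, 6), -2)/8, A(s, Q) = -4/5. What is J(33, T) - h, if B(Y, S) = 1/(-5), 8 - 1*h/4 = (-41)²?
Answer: 7766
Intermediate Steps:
A(s, Q) = -⅘ (A(s, Q) = -4*⅕ = -⅘)
h = -6692 (h = 32 - 4*(-41)² = 32 - 4*1681 = 32 - 6724 = -6692)
B(Y, S) = -⅕
T = -1/40 (T = -⅕/8 = -⅕*⅛ = -1/40 ≈ -0.025000)
J(L, K) = -15 + L² (J(L, K) = L² - 15 = -15 + L²)
J(33, T) - h = (-15 + 33²) - 1*(-6692) = (-15 + 1089) + 6692 = 1074 + 6692 = 7766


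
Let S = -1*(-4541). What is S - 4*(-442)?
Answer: 6309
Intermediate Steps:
S = 4541
S - 4*(-442) = 4541 - 4*(-442) = 4541 - 1*(-1768) = 4541 + 1768 = 6309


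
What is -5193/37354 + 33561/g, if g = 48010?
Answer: 251080416/448341385 ≈ 0.56002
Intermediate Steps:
-5193/37354 + 33561/g = -5193/37354 + 33561/48010 = 251080416/448341385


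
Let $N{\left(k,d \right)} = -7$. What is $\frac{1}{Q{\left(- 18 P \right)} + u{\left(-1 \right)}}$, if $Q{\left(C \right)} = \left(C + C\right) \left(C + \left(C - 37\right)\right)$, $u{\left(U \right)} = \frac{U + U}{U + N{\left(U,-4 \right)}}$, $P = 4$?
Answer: $\frac{4}{104257} \approx 3.8367 \cdot 10^{-5}$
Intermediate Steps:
$u{\left(U \right)} = \frac{2 U}{-7 + U}$ ($u{\left(U \right)} = \frac{U + U}{U - 7} = \frac{2 U}{-7 + U}$)
$Q{\left(C \right)} = 2 C \left(-37 + 2 C\right)$ ($Q{\left(C \right)} = 2 C \left(C + \left(-37 + C\right)\right) = 2 C \left(-37 + 2 C\right)$)
$\frac{1}{Q{\left(- 18 P \right)} + u{\left(-1 \right)}} = \frac{1}{2 \left(\left(-18\right) 4\right) \left(-37 + 2 \left(\left(-18\right) 4\right)\right) + 2 \left(-1\right) \frac{1}{-7 - 1}} = \frac{1}{2 \left(-72\right) \left(-37 + 2 \left(-72\right)\right) + 2 \left(-1\right) \frac{1}{-8}} = \frac{1}{2 \left(-72\right) \left(-37 - 144\right) + 2 \left(-1\right) \left(- \frac{1}{8}\right)} = \frac{1}{2 \left(-72\right) \left(-181\right) + \frac{1}{4}} = \frac{1}{26064 + \frac{1}{4}} = \frac{1}{\frac{104257}{4}} = \frac{4}{104257}$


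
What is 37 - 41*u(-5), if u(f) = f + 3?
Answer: 119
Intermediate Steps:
u(f) = 3 + f
37 - 41*u(-5) = 37 - 41*(3 - 5) = 37 - 41*(-2) = 37 + 82 = 119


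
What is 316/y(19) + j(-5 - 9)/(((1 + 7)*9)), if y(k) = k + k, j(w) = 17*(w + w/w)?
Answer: 7177/1368 ≈ 5.2463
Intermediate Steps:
j(w) = 17 + 17*w (j(w) = 17*(w + 1) = 17*(1 + w) = 17 + 17*w)
y(k) = 2*k
316/y(19) + j(-5 - 9)/(((1 + 7)*9)) = 316/((2*19)) + (17 + 17*(-5 - 9))/(((1 + 7)*9)) = 316/38 + (17 + 17*(-14))/((8*9)) = 316*(1/38) + (17 - 238)/72 = 158/19 - 221*1/72 = 158/19 - 221/72 = 7177/1368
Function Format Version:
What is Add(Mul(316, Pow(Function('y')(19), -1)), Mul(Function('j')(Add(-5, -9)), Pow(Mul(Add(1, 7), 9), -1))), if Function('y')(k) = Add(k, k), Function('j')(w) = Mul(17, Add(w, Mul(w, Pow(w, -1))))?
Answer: Rational(7177, 1368) ≈ 5.2463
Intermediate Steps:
Function('j')(w) = Add(17, Mul(17, w)) (Function('j')(w) = Mul(17, Add(w, 1)) = Mul(17, Add(1, w)) = Add(17, Mul(17, w)))
Function('y')(k) = Mul(2, k)
Add(Mul(316, Pow(Function('y')(19), -1)), Mul(Function('j')(Add(-5, -9)), Pow(Mul(Add(1, 7), 9), -1))) = Add(Mul(316, Pow(Mul(2, 19), -1)), Mul(Add(17, Mul(17, Add(-5, -9))), Pow(Mul(Add(1, 7), 9), -1))) = Add(Mul(316, Pow(38, -1)), Mul(Add(17, Mul(17, -14)), Pow(Mul(8, 9), -1))) = Add(Mul(316, Rational(1, 38)), Mul(Add(17, -238), Pow(72, -1))) = Add(Rational(158, 19), Mul(-221, Rational(1, 72))) = Add(Rational(158, 19), Rational(-221, 72)) = Rational(7177, 1368)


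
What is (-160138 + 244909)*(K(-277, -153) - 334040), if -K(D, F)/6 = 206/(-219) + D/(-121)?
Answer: -250129279374174/8833 ≈ -2.8318e+10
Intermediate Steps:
K(D, F) = 412/73 + 6*D/121 (K(D, F) = -6*(206/(-219) + D/(-121)) = -6*(206*(-1/219) + D*(-1/121)) = -6*(-206/219 - D/121) = 412/73 + 6*D/121)
(-160138 + 244909)*(K(-277, -153) - 334040) = (-160138 + 244909)*((412/73 + (6/121)*(-277)) - 334040) = 84771*((412/73 - 1662/121) - 334040) = 84771*(-71474/8833 - 334040) = 84771*(-2950646794/8833) = -250129279374174/8833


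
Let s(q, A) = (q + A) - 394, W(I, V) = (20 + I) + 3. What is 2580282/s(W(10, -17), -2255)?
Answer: -430047/436 ≈ -986.35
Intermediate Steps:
W(I, V) = 23 + I
s(q, A) = -394 + A + q (s(q, A) = (A + q) - 394 = -394 + A + q)
2580282/s(W(10, -17), -2255) = 2580282/(-394 - 2255 + (23 + 10)) = 2580282/(-394 - 2255 + 33) = 2580282/(-2616) = 2580282*(-1/2616) = -430047/436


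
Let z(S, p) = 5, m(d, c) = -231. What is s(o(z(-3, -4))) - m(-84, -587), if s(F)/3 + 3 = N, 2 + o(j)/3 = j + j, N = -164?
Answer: -270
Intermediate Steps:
o(j) = -6 + 6*j (o(j) = -6 + 3*(j + j) = -6 + 3*(2*j) = -6 + 6*j)
s(F) = -501 (s(F) = -9 + 3*(-164) = -9 - 492 = -501)
s(o(z(-3, -4))) - m(-84, -587) = -501 - 1*(-231) = -501 + 231 = -270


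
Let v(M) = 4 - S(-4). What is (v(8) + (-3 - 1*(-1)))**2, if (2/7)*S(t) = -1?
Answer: 121/4 ≈ 30.250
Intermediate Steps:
S(t) = -7/2 (S(t) = (7/2)*(-1) = -7/2)
v(M) = 15/2 (v(M) = 4 - 1*(-7/2) = 4 + 7/2 = 15/2)
(v(8) + (-3 - 1*(-1)))**2 = (15/2 + (-3 - 1*(-1)))**2 = (15/2 + (-3 + 1))**2 = (15/2 - 2)**2 = (11/2)**2 = 121/4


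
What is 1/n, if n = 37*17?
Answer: 1/629 ≈ 0.0015898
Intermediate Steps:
n = 629
1/n = 1/629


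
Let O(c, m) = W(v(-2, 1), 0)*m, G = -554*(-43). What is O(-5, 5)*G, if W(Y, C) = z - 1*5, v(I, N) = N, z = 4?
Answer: -119110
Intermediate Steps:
G = 23822
W(Y, C) = -1 (W(Y, C) = 4 - 1*5 = 4 - 5 = -1)
O(c, m) = -m
O(-5, 5)*G = -1*5*23822 = -5*23822 = -119110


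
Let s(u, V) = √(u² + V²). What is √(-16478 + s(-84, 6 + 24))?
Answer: √(-16478 + 6*√221) ≈ 128.02*I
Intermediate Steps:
s(u, V) = √(V² + u²)
√(-16478 + s(-84, 6 + 24)) = √(-16478 + √((6 + 24)² + (-84)²)) = √(-16478 + √(30² + 7056)) = √(-16478 + √(900 + 7056)) = √(-16478 + √7956) = √(-16478 + 6*√221)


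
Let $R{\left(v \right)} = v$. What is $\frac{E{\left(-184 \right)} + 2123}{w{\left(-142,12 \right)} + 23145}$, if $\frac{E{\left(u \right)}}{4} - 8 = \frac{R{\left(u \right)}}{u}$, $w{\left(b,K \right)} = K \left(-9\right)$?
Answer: $\frac{2159}{23037} \approx 0.093719$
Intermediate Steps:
$w{\left(b,K \right)} = - 9 K$
$E{\left(u \right)} = 36$ ($E{\left(u \right)} = 32 + 4 \frac{u}{u} = 32 + 4 \cdot 1 = 32 + 4 = 36$)
$\frac{E{\left(-184 \right)} + 2123}{w{\left(-142,12 \right)} + 23145} = \frac{36 + 2123}{\left(-9\right) 12 + 23145} = \frac{2159}{-108 + 23145} = \frac{2159}{23037}$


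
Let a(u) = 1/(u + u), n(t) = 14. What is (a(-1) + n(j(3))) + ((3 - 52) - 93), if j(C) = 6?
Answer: -257/2 ≈ -128.50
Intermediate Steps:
a(u) = 1/(2*u)
(a(-1) + n(j(3))) + ((3 - 52) - 93) = ((½)/(-1) + 14) + ((3 - 52) - 93) = ((½)*(-1) + 14) + (-49 - 93) = (-½ + 14) - 142 = 27/2 - 142 = -257/2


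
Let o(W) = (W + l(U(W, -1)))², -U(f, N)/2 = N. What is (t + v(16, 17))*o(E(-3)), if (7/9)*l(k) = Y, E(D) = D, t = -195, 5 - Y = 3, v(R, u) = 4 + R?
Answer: -225/7 ≈ -32.143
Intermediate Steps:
Y = 2 (Y = 5 - 1*3 = 5 - 3 = 2)
U(f, N) = -2*N
l(k) = 18/7 (l(k) = (9/7)*2 = 18/7)
o(W) = (18/7 + W)² (o(W) = (W + 18/7)² = (18/7 + W)²)
(t + v(16, 17))*o(E(-3)) = (-195 + (4 + 16))*((18 + 7*(-3))²/49) = (-195 + 20)*((18 - 21)²/49) = -25*(-3)²/7 = -25*9/7 = -175*9/49 = -225/7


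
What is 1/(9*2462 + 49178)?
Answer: 1/71336 ≈ 1.4018e-5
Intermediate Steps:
1/(9*2462 + 49178) = 1/(22158 + 49178) = 1/71336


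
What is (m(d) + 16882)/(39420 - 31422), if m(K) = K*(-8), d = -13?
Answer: 2831/1333 ≈ 2.1238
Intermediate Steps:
m(K) = -8*K
(m(d) + 16882)/(39420 - 31422) = (-8*(-13) + 16882)/(39420 - 31422) = (104 + 16882)/7998 = 16986*(1/7998) = 2831/1333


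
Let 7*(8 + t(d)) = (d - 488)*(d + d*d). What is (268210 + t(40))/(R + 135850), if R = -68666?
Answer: 81621/33592 ≈ 2.4298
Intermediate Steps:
t(d) = -8 + (-488 + d)*(d + d²)/7 (t(d) = -8 + ((d - 488)*(d + d*d))/7 = -8 + ((-488 + d)*(d + d²))/7 = -8 + (-488 + d)*(d + d²)/7)
(268210 + t(40))/(R + 135850) = (268210 + (-8 - 488/7*40 - 487/7*40² + (⅐)*40³))/(-68666 + 135850) = (268210 + (-8 - 19520/7 - 487/7*1600 + (⅐)*64000))/67184 = (268210 + (-8 - 19520/7 - 779200/7 + 64000/7))*(1/67184) = (268210 - 104968)*(1/67184) = 163242*(1/67184) = 81621/33592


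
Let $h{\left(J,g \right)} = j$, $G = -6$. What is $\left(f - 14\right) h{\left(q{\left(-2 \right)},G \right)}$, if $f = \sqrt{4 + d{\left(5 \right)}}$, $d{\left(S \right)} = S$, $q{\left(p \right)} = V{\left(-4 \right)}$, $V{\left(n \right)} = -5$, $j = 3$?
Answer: $-33$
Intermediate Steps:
$q{\left(p \right)} = -5$
$h{\left(J,g \right)} = 3$
$f = 3$ ($f = \sqrt{4 + 5} = \sqrt{9} = 3$)
$\left(f - 14\right) h{\left(q{\left(-2 \right)},G \right)} = \left(3 - 14\right) 3 = \left(-11\right) 3 = -33$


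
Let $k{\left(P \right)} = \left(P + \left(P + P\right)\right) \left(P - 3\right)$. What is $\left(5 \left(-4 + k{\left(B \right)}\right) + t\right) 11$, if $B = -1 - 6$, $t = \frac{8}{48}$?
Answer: $\frac{67991}{6} \approx 11332.0$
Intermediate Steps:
$t = \frac{1}{6}$ ($t = 8 \cdot \frac{1}{48} = \frac{1}{6} \approx 0.16667$)
$B = -7$ ($B = -1 - 6 = -7$)
$k{\left(P \right)} = 3 P \left(-3 + P\right)$ ($k{\left(P \right)} = \left(P + 2 P\right) \left(-3 + P\right) = 3 P \left(-3 + P\right)$)
$\left(5 \left(-4 + k{\left(B \right)}\right) + t\right) 11 = \left(5 \left(-4 + 3 \left(-7\right) \left(-3 - 7\right)\right) + \frac{1}{6}\right) 11 = \left(5 \left(-4 + 3 \left(-7\right) \left(-10\right)\right) + \frac{1}{6}\right) 11 = \left(5 \left(-4 + 210\right) + \frac{1}{6}\right) 11 = \left(5 \cdot 206 + \frac{1}{6}\right) 11 = \left(1030 + \frac{1}{6}\right) 11 = \frac{6181}{6} \cdot 11 = \frac{67991}{6}$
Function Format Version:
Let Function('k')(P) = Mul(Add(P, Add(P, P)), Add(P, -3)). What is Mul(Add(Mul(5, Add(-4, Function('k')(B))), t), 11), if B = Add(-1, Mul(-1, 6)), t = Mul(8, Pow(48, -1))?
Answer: Rational(67991, 6) ≈ 11332.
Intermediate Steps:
t = Rational(1, 6) (t = Mul(8, Rational(1, 48)) = Rational(1, 6) ≈ 0.16667)
B = -7 (B = Add(-1, -6) = -7)
Function('k')(P) = Mul(3, P, Add(-3, P)) (Function('k')(P) = Mul(Add(P, Mul(2, P)), Add(-3, P)) = Mul(Mul(3, P), Add(-3, P)) = Mul(3, P, Add(-3, P)))
Mul(Add(Mul(5, Add(-4, Function('k')(B))), t), 11) = Mul(Add(Mul(5, Add(-4, Mul(3, -7, Add(-3, -7)))), Rational(1, 6)), 11) = Mul(Add(Mul(5, Add(-4, Mul(3, -7, -10))), Rational(1, 6)), 11) = Mul(Add(Mul(5, Add(-4, 210)), Rational(1, 6)), 11) = Mul(Add(Mul(5, 206), Rational(1, 6)), 11) = Mul(Add(1030, Rational(1, 6)), 11) = Mul(Rational(6181, 6), 11) = Rational(67991, 6)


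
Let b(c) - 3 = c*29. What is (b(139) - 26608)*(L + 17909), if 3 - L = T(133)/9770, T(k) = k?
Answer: -1975226207709/4885 ≈ -4.0435e+8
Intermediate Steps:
L = 29177/9770 (L = 3 - 133/9770 = 29177/9770 ≈ 2.9864)
b(c) = 3 + 29*c (b(c) = 3 + c*29 = 3 + 29*c)
(b(139) - 26608)*(L + 17909) = ((3 + 29*139) - 26608)*(29177/9770 + 17909) = ((3 + 4031) - 26608)*(175000107/9770) = (4034 - 26608)*(175000107/9770) = -22574*175000107/9770 = -1975226207709/4885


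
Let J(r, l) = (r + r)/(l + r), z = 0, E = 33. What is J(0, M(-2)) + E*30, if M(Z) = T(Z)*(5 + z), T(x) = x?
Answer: 990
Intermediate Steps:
M(Z) = 5*Z (M(Z) = Z*(5 + 0) = Z*5 = 5*Z)
J(r, l) = 2*r/(l + r) (J(r, l) = (2*r)/(l + r) = 2*r/(l + r))
J(0, M(-2)) + E*30 = 2*0/(5*(-2) + 0) + 33*30 = 2*0/(-10 + 0) + 990 = 2*0/(-10) + 990 = 2*0*(-⅒) + 990 = 0 + 990 = 990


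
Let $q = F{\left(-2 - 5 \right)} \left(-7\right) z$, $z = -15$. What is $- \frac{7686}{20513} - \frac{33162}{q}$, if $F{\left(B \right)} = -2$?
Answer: $\frac{113106341}{717955} \approx 157.54$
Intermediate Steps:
$q = -210$ ($q = \left(-2\right) \left(-7\right) \left(-15\right) = 14 \left(-15\right) = -210$)
$- \frac{7686}{20513} - \frac{33162}{q} = - \frac{7686}{20513} - \frac{33162}{-210} = \left(-7686\right) \frac{1}{20513} - - \frac{5527}{35} = - \frac{7686}{20513} + \frac{5527}{35} = \frac{113106341}{717955}$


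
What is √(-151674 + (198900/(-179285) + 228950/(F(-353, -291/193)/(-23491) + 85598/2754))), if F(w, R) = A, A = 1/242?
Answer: I*√10983535472227433664547531545201504186/8724176462993657 ≈ 379.88*I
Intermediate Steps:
A = 1/242 ≈ 0.0041322
F(w, R) = 1/242
√(-151674 + (198900/(-179285) + 228950/(F(-353, -291/193)/(-23491) + 85598/2754))) = √(-151674 + (198900/(-179285) + 228950/((1/242)/(-23491) + 85598/2754))) = √(-151674 + (198900*(-1/179285) + 228950/((1/242)*(-1/23491) + 85598*(1/2754)))) = √(-151674 + (-39780/35857 + 228950/(-1/5684822 + 42799/1377))) = √(-151674 + (-39780/35857 + 228950/(243304695401/7827999894))) = √(-151674 + (-39780/35857 + 228950*(7827999894/243304695401))) = √(-151674 + (-39780/35857 + 1792220575731300/243304695401)) = √(-151674 + 64253974523214172320/8724176462993657) = √(-1258976766324885759498/8724176462993657) = I*√10983535472227433664547531545201504186/8724176462993657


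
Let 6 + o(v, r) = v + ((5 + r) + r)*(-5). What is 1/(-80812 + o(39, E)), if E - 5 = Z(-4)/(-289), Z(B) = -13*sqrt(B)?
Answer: -3376503467/273003811354618 + 18785*I/136501905677309 ≈ -1.2368e-5 + 1.3762e-10*I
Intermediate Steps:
E = 5 + 26*I/289 (E = 5 - 26*I/(-289) = 5 - 26*I*(-1/289) = 5 + 26*I/289 ≈ 5.0 + 0.089965*I)
o(v, r) = -31 + v - 10*r (o(v, r) = -6 + (v + ((5 + r) + r)*(-5)) = -6 + (v + (5 + 2*r)*(-5)) = -6 + (v + (-25 - 10*r)) = -6 + (-25 + v - 10*r) = -31 + v - 10*r)
1/(-80812 + o(39, E)) = 1/(-80812 + (-31 + 39 - 10*(5 + 26*I/289))) = 1/(-80812 + (-31 + 39 + (-50 - 260*I/289))) = 1/(-80812 + (-42 - 260*I/289)) = 1/(-80854 - 260*I/289) = 83521*(-80854 + 260*I/289)/546007622709236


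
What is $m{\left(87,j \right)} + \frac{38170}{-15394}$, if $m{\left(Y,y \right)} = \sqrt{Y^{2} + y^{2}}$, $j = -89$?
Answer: $- \frac{19085}{7697} + \sqrt{15490} \approx 121.98$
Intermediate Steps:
$m{\left(87,j \right)} + \frac{38170}{-15394} = \sqrt{87^{2} + \left(-89\right)^{2}} + \frac{38170}{-15394} = \sqrt{7569 + 7921} + 38170 \left(- \frac{1}{15394}\right) = \sqrt{15490} - \frac{19085}{7697} = - \frac{19085}{7697} + \sqrt{15490}$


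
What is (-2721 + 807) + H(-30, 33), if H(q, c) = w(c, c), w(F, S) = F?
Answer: -1881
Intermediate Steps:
H(q, c) = c
(-2721 + 807) + H(-30, 33) = (-2721 + 807) + 33 = -1914 + 33 = -1881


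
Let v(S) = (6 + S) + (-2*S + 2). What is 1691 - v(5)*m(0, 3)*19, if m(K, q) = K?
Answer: 1691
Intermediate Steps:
v(S) = 8 - S (v(S) = (6 + S) + (2 - 2*S) = 8 - S)
1691 - v(5)*m(0, 3)*19 = 1691 - (8 - 1*5)*0*19 = 1691 - (8 - 5)*0*19 = 1691 - 3*0*19 = 1691 - 0*19 = 1691 - 1*0 = 1691 + 0 = 1691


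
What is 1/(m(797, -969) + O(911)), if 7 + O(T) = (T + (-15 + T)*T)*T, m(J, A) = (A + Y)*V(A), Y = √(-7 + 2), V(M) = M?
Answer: 745378091/555588498547499086 + 969*I*√5/555588498547499086 ≈ 1.3416e-9 + 3.8999e-15*I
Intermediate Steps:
Y = I*√5 (Y = √(-5) = I*√5 ≈ 2.2361*I)
m(J, A) = A*(A + I*√5) (m(J, A) = (A + I*√5)*A = A*(A + I*√5))
O(T) = -7 + T*(T + T*(-15 + T)) (O(T) = -7 + (T + (-15 + T)*T)*T = -7 + (T + T*(-15 + T))*T = -7 + T*(T + T*(-15 + T)))
1/(m(797, -969) + O(911)) = 1/(-969*(-969 + I*√5) + (-7 + 911³ - 14*911²)) = 1/((938961 - 969*I*√5) + (-7 + 756058031 - 14*829921)) = 1/((938961 - 969*I*√5) + (-7 + 756058031 - 11618894)) = 1/((938961 - 969*I*√5) + 744439130) = 1/(745378091 - 969*I*√5)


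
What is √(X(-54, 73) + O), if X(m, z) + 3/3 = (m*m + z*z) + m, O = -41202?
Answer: 6*I*√917 ≈ 181.69*I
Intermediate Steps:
X(m, z) = -1 + m + m² + z² (X(m, z) = -1 + ((m*m + z*z) + m) = -1 + ((m² + z²) + m) = -1 + (m + m² + z²) = -1 + m + m² + z²)
√(X(-54, 73) + O) = √((-1 - 54 + (-54)² + 73²) - 41202) = √((-1 - 54 + 2916 + 5329) - 41202) = √(8190 - 41202) = √(-33012) = 6*I*√917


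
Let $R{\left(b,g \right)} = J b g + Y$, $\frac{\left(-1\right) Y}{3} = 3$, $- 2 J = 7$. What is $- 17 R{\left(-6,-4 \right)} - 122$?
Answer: $1459$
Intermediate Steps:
$J = - \frac{7}{2}$ ($J = \left(- \frac{1}{2}\right) 7 = - \frac{7}{2} \approx -3.5$)
$Y = -9$ ($Y = \left(-3\right) 3 = -9$)
$R{\left(b,g \right)} = -9 - \frac{7 b g}{2}$ ($R{\left(b,g \right)} = - \frac{7 b}{2} g - 9 = - \frac{7 b g}{2} - 9 = -9 - \frac{7 b g}{2}$)
$- 17 R{\left(-6,-4 \right)} - 122 = - 17 \left(-9 - \left(-21\right) \left(-4\right)\right) - 122 = - 17 \left(-9 - 84\right) - 122 = \left(-17\right) \left(-93\right) - 122 = 1581 - 122 = 1459$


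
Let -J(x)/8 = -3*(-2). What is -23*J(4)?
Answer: 1104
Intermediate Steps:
J(x) = -48 (J(x) = -(-24)*(-2) = -8*6 = -48)
-23*J(4) = -23*(-48) = 1104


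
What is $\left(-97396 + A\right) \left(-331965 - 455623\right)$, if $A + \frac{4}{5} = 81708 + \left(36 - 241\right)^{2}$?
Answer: $- \frac{103710375428}{5} \approx -2.0742 \cdot 10^{10}$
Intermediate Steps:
$A = \frac{618661}{5}$ ($A = - \frac{4}{5} + \left(81708 + \left(36 - 241\right)^{2}\right) = - \frac{4}{5} + \left(81708 + \left(-205\right)^{2}\right) = - \frac{4}{5} + \left(81708 + 42025\right) = - \frac{4}{5} + 123733 = \frac{618661}{5} \approx 1.2373 \cdot 10^{5}$)
$\left(-97396 + A\right) \left(-331965 - 455623\right) = \left(-97396 + \frac{618661}{5}\right) \left(-331965 - 455623\right) = \frac{131681}{5} \left(-787588\right) = - \frac{103710375428}{5}$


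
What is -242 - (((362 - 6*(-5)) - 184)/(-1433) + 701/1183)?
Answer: -411006307/1695239 ≈ -242.45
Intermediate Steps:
-242 - (((362 - 6*(-5)) - 184)/(-1433) + 701/1183) = -242 - (((362 + 30) - 184)*(-1/1433) + 701*(1/1183)) = -242 - ((392 - 184)*(-1/1433) + 701/1183) = -242 - (208*(-1/1433) + 701/1183) = -242 - (-208/1433 + 701/1183) = -242 - 1*758469/1695239 = -242 - 758469/1695239 = -411006307/1695239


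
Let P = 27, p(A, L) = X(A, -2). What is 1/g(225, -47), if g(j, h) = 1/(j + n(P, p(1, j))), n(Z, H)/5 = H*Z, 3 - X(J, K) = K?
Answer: 900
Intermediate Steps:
X(J, K) = 3 - K
p(A, L) = 5 (p(A, L) = 3 - 1*(-2) = 3 + 2 = 5)
n(Z, H) = 5*H*Z (n(Z, H) = 5*(H*Z) = 5*H*Z)
g(j, h) = 1/(675 + j) (g(j, h) = 1/(j + 5*5*27) = 1/(j + 675) = 1/(675 + j))
1/g(225, -47) = 1/(1/(675 + 225)) = 1/(1/900) = 900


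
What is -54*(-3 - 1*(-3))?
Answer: 0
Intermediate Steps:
-54*(-3 - 1*(-3)) = -54*(-3 + 3) = -54*0 = 0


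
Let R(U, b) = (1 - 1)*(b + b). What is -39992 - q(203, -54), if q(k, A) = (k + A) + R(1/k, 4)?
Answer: -40141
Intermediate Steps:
R(U, b) = 0 (R(U, b) = 0*(2*b) = 0)
q(k, A) = A + k (q(k, A) = (k + A) + 0 = (A + k) + 0 = A + k)
-39992 - q(203, -54) = -39992 - (-54 + 203) = -39992 - 1*149 = -39992 - 149 = -40141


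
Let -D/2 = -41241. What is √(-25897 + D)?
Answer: √56585 ≈ 237.88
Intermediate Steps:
D = 82482 (D = -2*(-41241) = 82482)
√(-25897 + D) = √(-25897 + 82482) = √56585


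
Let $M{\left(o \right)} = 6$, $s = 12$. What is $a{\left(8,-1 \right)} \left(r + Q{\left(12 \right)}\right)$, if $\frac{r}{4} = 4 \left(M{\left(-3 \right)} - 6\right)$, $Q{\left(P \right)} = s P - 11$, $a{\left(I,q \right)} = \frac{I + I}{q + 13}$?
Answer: $\frac{532}{3} \approx 177.33$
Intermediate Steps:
$a{\left(I,q \right)} = \frac{2 I}{13 + q}$
$Q{\left(P \right)} = -11 + 12 P$ ($Q{\left(P \right)} = 12 P - 11 = -11 + 12 P$)
$r = 0$ ($r = 4 \cdot 4 \left(6 - 6\right) = 4 \cdot 4 \cdot 0 = 4 \cdot 0 = 0$)
$a{\left(8,-1 \right)} \left(r + Q{\left(12 \right)}\right) = 2 \cdot 8 \frac{1}{13 - 1} \left(0 + \left(-11 + 12 \cdot 12\right)\right) = 2 \cdot 8 \cdot \frac{1}{12} \left(0 + \left(-11 + 144\right)\right) = 2 \cdot 8 \cdot \frac{1}{12} \left(0 + 133\right) = \frac{4}{3} \cdot 133 = \frac{532}{3}$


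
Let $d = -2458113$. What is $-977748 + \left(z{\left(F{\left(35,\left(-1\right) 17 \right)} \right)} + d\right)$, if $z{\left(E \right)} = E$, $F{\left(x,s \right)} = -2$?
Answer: $-3435863$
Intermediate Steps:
$-977748 + \left(z{\left(F{\left(35,\left(-1\right) 17 \right)} \right)} + d\right) = -977748 - 2458115 = -3435863$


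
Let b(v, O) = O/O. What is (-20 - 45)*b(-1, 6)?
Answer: -65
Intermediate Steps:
b(v, O) = 1
(-20 - 45)*b(-1, 6) = (-20 - 45)*1 = -65*1 = -65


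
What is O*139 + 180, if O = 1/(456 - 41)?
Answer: 74839/415 ≈ 180.33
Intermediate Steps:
O = 1/415 ≈ 0.0024096
O*139 + 180 = (1/415)*139 + 180 = 139/415 + 180 = 74839/415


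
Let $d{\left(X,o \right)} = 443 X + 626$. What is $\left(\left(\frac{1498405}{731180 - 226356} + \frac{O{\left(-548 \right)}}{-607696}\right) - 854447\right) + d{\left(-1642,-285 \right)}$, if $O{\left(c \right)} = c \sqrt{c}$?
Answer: $- \frac{798239840643}{504824} + \frac{137 i \sqrt{137}}{75962} \approx -1.5812 \cdot 10^{6} + 0.02111 i$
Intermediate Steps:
$d{\left(X,o \right)} = 626 + 443 X$
$O{\left(c \right)} = c^{\frac{3}{2}}$
$\left(\left(\frac{1498405}{731180 - 226356} + \frac{O{\left(-548 \right)}}{-607696}\right) - 854447\right) + d{\left(-1642,-285 \right)} = \left(\left(\frac{1498405}{731180 - 226356} + \frac{\left(-548\right)^{\frac{3}{2}}}{-607696}\right) - 854447\right) + \left(626 + 443 \left(-1642\right)\right) = \left(\left(\frac{1498405}{731180 - 226356} + - 1096 i \sqrt{137} \left(- \frac{1}{607696}\right)\right) - 854447\right) + \left(626 - 727406\right) = \left(\left(\frac{1498405}{504824} + \frac{137 i \sqrt{137}}{75962}\right) - 854447\right) - 726780 = \left(- \frac{431343853923}{504824} + \frac{137 i \sqrt{137}}{75962}\right) - 726780 = - \frac{798239840643}{504824} + \frac{137 i \sqrt{137}}{75962}$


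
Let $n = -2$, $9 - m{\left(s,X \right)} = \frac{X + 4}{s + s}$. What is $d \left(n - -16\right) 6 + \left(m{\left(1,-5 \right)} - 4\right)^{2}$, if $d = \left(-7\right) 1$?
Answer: $- \frac{2231}{4} \approx -557.75$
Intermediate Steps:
$m{\left(s,X \right)} = 9 - \frac{4 + X}{2 s}$ ($m{\left(s,X \right)} = 9 - \frac{X + 4}{s + s} = 9 - \frac{4 + X}{2 s}$)
$d = -7$
$d \left(n - -16\right) 6 + \left(m{\left(1,-5 \right)} - 4\right)^{2} = - 7 \left(-2 - -16\right) 6 + \left(\frac{-4 - -5 + 18 \cdot 1}{2 \cdot 1} - 4\right)^{2} = - 7 \left(-2 + 16\right) 6 + \left(\frac{1}{2} \cdot 1 \left(-4 + 5 + 18\right) - 4\right)^{2} = - 7 \cdot 14 \cdot 6 + \left(\frac{1}{2} \cdot 1 \cdot 19 - 4\right)^{2} = \left(-7\right) 84 + \left(\frac{19}{2} - 4\right)^{2} = -588 + \left(\frac{11}{2}\right)^{2} = -588 + \frac{121}{4} = - \frac{2231}{4}$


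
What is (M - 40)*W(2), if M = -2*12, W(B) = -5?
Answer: 320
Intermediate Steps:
M = -24
(M - 40)*W(2) = (-24 - 40)*(-5) = -64*(-5) = 320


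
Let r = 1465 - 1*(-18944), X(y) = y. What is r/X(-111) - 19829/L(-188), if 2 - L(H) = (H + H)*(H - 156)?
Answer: -879179953/4785654 ≈ -183.71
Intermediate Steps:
r = 20409 (r = 1465 + 18944 = 20409)
L(H) = 2 - 2*H*(-156 + H) (L(H) = 2 - (H + H)*(H - 156) = 2 - 2*H*(-156 + H))
r/X(-111) - 19829/L(-188) = 20409/(-111) - 19829/(2 - 2*(-188)² + 312*(-188)) = 20409*(-1/111) - 19829/(2 - 2*35344 - 58656) = -6803/37 - 19829/(2 - 70688 - 58656) = -6803/37 - 19829/(-129342) = -6803/37 - 19829*(-1/129342) = -6803/37 + 19829/129342 = -879179953/4785654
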